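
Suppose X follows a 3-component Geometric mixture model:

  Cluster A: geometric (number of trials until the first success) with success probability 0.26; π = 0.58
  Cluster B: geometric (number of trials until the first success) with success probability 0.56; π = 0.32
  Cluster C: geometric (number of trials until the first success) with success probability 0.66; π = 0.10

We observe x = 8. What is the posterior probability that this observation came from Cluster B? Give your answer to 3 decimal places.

0.030

Apply Bayes' rule: the posterior for each component is proportional to its prior times its likelihood at x.
Geometric probabilities:
  L_A = 0.0315933
  L_B = 0.00178796
  L_C = 0.000346654
Multiply by the mixture weights:
  π_A·L_A = 0.58 × 0.0315933 = 0.0183241
  π_B·L_B = 0.32 × 0.00178796 = 0.000572146
  π_C·L_C = 0.10 × 0.000346654 = 3.46654e-05
Marginal: 0.0183241 + 0.000572146 + 3.46654e-05 = 0.0189309
P(Cluster B | data) ≈ 0.030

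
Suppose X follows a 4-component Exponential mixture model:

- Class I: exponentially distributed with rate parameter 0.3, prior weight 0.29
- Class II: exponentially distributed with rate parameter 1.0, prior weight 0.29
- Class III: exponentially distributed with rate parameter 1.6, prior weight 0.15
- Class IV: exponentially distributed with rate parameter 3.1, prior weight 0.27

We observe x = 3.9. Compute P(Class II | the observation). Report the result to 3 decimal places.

0.176

P(component k | x) = w_k·f_k(x) / marginal(x), where marginal(x) = Σ_j w_j·f_j(x).
Exponential densities:
  p_I = 0.3·e^(−0.3·3.9) = 0.3·e^(−1.1700) = 0.0931101
  p_II = 1.0·e^(−1.0·3.9) = 1.0·e^(−3.9000) = 0.0202419
  p_III = 1.6·e^(−1.6·3.9) = 1.6·e^(−6.2400) = 0.00311977
  p_IV = 3.1·e^(−3.1·3.9) = 3.1·e^(−12.0900) = 1.74077e-05
Prior × likelihood for each component:
  w_I·p_I = 0.29 × 0.0931101 = 0.0270019
  w_II·p_II = 0.29 × 0.0202419 = 0.00587015
  w_III·p_III = 0.15 × 0.00311977 = 0.000467965
  w_IV·p_IV = 0.27 × 1.74077e-05 = 4.70008e-06
Normaliser: 0.0270019 + 0.00587015 + 0.000467965 + 4.70008e-06 = 0.0333447
P(Class II | data) = 0.00587015 / 0.0333447 ≈ 0.176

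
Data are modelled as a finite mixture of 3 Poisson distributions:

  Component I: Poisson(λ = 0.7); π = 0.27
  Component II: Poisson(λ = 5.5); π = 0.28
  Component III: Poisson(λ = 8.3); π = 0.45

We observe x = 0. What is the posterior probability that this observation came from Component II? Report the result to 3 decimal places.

0.008

By Bayes' theorem, P(k | x) = π_k f_k(x) / Σ_j π_j f_j(x).
Evaluate each component's likelihood at the observed value:
  f_I = 0.496585
  f_II = 0.00408677
  f_III = 0.000248517
Prior × likelihood for each component:
  π_I·f_I = 0.27 × 0.496585 = 0.134078
  π_II·f_II = 0.28 × 0.00408677 = 0.0011443
  π_III·f_III = 0.45 × 0.000248517 = 0.000111833
Denominator: 0.134078 + 0.0011443 + 0.000111833 = 0.135334
P(Component II | 0) ≈ 0.008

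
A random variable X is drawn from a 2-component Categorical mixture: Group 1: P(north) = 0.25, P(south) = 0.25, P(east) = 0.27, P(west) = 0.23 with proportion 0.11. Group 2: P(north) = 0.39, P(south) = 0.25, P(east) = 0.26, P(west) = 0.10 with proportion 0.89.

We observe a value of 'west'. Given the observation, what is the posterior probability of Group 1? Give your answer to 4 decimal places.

0.2213

Posterior ∝ prior × likelihood, so P(k | x) ∝ π_k f_k(x); normalise over all components.
Component likelihoods at x = 'west':
  p_1 = 0.23
  p_2 = 0.1
Unnormalised posteriors:
  π_1·p_1 = 0.11 × 0.23 = 0.0253
  π_2·p_2 = 0.89 × 0.1 = 0.089
Marginal: 0.0253 + 0.089 = 0.1143
P(Group 1 | the observation) ≈ 0.2213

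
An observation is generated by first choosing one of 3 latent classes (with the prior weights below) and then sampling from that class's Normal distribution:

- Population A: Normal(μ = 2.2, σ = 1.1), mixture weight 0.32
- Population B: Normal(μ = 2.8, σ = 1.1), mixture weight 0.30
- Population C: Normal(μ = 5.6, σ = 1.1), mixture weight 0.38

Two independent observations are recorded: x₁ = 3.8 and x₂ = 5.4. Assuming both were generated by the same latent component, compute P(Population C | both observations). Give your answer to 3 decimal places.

By Bayes' theorem, P(k | x) = π_k f_k(x) / Σ_j π_j f_j(x).
Since both observations come from the same component, the likelihood for component k is f_k(x₁)·f_k(x₂).
  p_A = [0.125921] × [0.00527038] = 0.000663651
  p_B = [0.239915] × [0.0222006] = 0.00532624
  p_C = [0.0950748] × [0.356729] = 0.033916
Weight by the priors:
  π_A·p_A = 0.32 × 0.000663651 = 0.000212368
  π_B·p_B = 0.30 × 0.00532624 = 0.00159787
  π_C·p_C = 0.38 × 0.033916 = 0.0128881
Sum: 0.000212368 + 0.00159787 + 0.0128881 = 0.0146983
So the posterior for Population C is 0.0128881 / 0.0146983 ≈ 0.877.

0.877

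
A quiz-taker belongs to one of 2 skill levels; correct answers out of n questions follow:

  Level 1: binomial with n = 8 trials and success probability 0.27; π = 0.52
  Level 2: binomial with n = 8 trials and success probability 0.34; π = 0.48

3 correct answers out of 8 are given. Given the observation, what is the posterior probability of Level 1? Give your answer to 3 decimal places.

By Bayes' theorem, P(k | x) = P(Z=k) f_k(x) / Σ_j P(Z=j) f_j(x).
Evaluate each component's likelihood at the observed value:
  L_1 = C(8,3)·0.27^3·0.73^5 = 56·0.019683·0.207307 = 0.228504
  L_2 = C(8,3)·0.34^3·0.66^5 = 56·0.039304·0.125233 = 0.275641
Weight by the priors:
  P(Z=1)·L_1 = 0.52 × 0.228504 = 0.118822
  P(Z=2)·L_2 = 0.48 × 0.275641 = 0.132308
Sum: 0.118822 + 0.132308 = 0.25113
So the posterior for Level 1 is 0.118822 / 0.25113 ≈ 0.473.

0.473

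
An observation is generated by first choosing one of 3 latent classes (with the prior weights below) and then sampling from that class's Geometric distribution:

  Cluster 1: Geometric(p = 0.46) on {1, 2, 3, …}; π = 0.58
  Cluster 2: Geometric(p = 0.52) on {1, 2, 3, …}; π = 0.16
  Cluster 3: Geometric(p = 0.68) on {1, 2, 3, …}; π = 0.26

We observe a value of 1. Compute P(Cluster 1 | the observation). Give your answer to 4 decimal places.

0.5065

By Bayes' theorem, P(k | x) = π_k f_k(x) / Σ_j π_j f_j(x).
Geometric probabilities:
  L_1 = 0.46
  L_2 = 0.52
  L_3 = 0.68
Multiply by the mixture weights:
  π_1·L_1 = 0.58 × 0.46 = 0.2668
  π_2·L_2 = 0.16 × 0.52 = 0.0832
  π_3·L_3 = 0.26 × 0.68 = 0.1768
Sum: 0.2668 + 0.0832 + 0.1768 = 0.5268
P(Cluster 1 | x) ≈ 0.5065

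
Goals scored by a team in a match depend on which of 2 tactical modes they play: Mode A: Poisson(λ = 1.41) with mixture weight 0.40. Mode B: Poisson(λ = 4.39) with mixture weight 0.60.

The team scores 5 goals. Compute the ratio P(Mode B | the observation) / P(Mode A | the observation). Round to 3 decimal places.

22.291

The posterior odds equal the prior odds times the likelihood ratio: (π_i/π_j)·(f_i(x)/f_j(x)).
Evaluate each component's likelihood at the observed value:
  f_A = 0.0113386
  f_B = 0.168496
Posterior odds = (π_B·f_B) / (π_A·f_A) = (0.60·0.168496) / (0.40·0.0113386) = 0.101097 / 0.00453544 ≈ 22.291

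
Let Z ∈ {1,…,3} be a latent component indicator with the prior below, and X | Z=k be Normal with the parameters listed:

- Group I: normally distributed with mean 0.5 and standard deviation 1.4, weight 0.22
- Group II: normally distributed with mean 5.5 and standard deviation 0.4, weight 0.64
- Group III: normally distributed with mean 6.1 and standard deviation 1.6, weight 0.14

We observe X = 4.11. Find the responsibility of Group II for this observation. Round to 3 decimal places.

0.077

P(component k | x) = π_k·f_k(x) / marginal(x), where marginal(x) = Σ_j π_j·f_j(x).
Normal densities:
  p_I = (1/(1.4·√(2π)))·exp(−(4.11−0.5)²/(2·1.4²)) = 0.284959·exp(-3.32452) = 0.0102557
  p_II = (1/(0.4·√(2π)))·exp(−(4.11−5.5)²/(2·0.4²)) = 0.997356·exp(-6.03781) = 0.00238046
  p_III = (1/(1.6·√(2π)))·exp(−(4.11−6.1)²/(2·1.6²)) = 0.249339·exp(-0.77346) = 0.115049
Prior × likelihood for each component:
  π_I·p_I = 0.22 × 0.0102557 = 0.00225624
  π_II·p_II = 0.64 × 0.00238046 = 0.0015235
  π_III·p_III = 0.14 × 0.115049 = 0.0161068
Evidence: 0.00225624 + 0.0015235 + 0.0161068 = 0.0198866
Responsibility of Group II: 0.0015235 / 0.0198866 ≈ 0.077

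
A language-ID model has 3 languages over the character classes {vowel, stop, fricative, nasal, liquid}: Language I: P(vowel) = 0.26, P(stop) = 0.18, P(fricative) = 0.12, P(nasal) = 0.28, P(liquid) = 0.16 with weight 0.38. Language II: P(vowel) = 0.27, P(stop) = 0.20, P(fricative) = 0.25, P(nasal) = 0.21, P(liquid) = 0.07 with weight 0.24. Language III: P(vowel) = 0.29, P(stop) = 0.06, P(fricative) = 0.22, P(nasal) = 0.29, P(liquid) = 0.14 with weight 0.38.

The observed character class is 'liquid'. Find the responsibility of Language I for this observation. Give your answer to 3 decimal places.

The responsibility of component k is w_k f_k(x) divided by Σ_j w_j f_j(x).
Evaluate each component's likelihood at the observed value:
  f_I = P(liquid | comp) = 0.16
  f_II = P(liquid | comp) = 0.07
  f_III = P(liquid | comp) = 0.14
Prior × likelihood for each component:
  w_I·f_I = 0.38 × 0.16 = 0.0608
  w_II·f_II = 0.24 × 0.07 = 0.0168
  w_III·f_III = 0.38 × 0.14 = 0.0532
Sum: 0.0608 + 0.0168 + 0.0532 = 0.1308
P(Language I | 'liquid') = 0.0608 / 0.1308 ≈ 0.465

0.465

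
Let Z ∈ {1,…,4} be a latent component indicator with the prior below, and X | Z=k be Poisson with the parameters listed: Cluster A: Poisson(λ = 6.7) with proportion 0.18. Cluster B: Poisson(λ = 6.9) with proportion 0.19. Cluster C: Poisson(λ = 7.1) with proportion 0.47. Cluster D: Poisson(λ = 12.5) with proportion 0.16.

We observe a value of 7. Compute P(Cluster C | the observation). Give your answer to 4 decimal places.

0.5360

Posterior ∝ prior × likelihood, so P(k | x) ∝ π_k f_k(x); normalise over all components.
Evaluate each component's likelihood at the observed value:
  p_A = e^(−6.7)·6.7^7/7! = 0.14802
  p_B = e^(−6.9)·6.9^7/7! = 0.148895
  p_C = e^(−7.1)·7.1^7/7! = 0.148897
  p_D = e^(−12.5)·12.5^7/7! = 0.0352581
Unnormalised posteriors:
  π_A·p_A = 0.18 × 0.14802 = 0.0266436
  π_B·p_B = 0.19 × 0.148895 = 0.0282901
  π_C·p_C = 0.47 × 0.148897 = 0.0699818
  π_D·p_D = 0.16 × 0.0352581 = 0.00564129
Sum: 0.0266436 + 0.0282901 + 0.0699818 + 0.00564129 = 0.130557
P(Cluster C | data) = 0.0699818 / 0.130557 ≈ 0.5360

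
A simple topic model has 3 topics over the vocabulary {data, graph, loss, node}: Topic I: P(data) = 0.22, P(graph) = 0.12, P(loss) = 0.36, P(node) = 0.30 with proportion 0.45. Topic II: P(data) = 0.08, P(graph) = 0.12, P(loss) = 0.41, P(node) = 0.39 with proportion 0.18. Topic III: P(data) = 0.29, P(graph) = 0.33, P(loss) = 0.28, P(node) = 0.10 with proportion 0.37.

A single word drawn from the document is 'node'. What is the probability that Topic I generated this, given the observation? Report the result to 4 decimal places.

0.5574

Posterior ∝ prior × likelihood, so P(k | x) ∝ P(Z=k) f_k(x); normalise over all components.
Categorical probabilities:
  L_I = P(node | comp) = 0.30
  L_II = P(node | comp) = 0.39
  L_III = P(node | comp) = 0.10
Prior × likelihood for each component:
  P(Z=I)·L_I = 0.45 × 0.3 = 0.135
  P(Z=II)·L_II = 0.18 × 0.39 = 0.0702
  P(Z=III)·L_III = 0.37 × 0.1 = 0.037
Normaliser: 0.135 + 0.0702 + 0.037 = 0.2422
Responsibility of Topic I: 0.135 / 0.2422 ≈ 0.5574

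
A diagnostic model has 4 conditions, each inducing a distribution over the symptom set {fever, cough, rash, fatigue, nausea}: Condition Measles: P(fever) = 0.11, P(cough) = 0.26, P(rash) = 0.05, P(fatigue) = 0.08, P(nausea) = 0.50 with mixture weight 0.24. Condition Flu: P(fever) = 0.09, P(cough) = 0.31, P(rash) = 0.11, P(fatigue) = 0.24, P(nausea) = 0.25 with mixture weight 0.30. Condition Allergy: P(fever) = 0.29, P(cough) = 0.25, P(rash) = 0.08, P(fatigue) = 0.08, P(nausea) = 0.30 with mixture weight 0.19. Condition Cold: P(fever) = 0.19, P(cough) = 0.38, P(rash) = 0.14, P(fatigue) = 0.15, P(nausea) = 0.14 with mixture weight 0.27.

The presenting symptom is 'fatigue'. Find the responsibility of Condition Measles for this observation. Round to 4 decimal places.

0.1307

P(component k | x) = π_k·f_k(x) / marginal(x), where marginal(x) = Σ_j π_j·f_j(x).
Evaluate each component's likelihood at the observed value:
  f_Measles = P(fatigue | comp) = 0.08
  f_Flu = P(fatigue | comp) = 0.24
  f_Allergy = P(fatigue | comp) = 0.08
  f_Cold = P(fatigue | comp) = 0.15
Unnormalised posteriors:
  π_Measles·f_Measles = 0.24 × 0.08 = 0.0192
  π_Flu·f_Flu = 0.30 × 0.24 = 0.072
  π_Allergy·f_Allergy = 0.19 × 0.08 = 0.0152
  π_Cold·f_Cold = 0.27 × 0.15 = 0.0405
Sum: 0.0192 + 0.072 + 0.0152 + 0.0405 = 0.1469
So the posterior for Condition Measles is 0.0192 / 0.1469 ≈ 0.1307.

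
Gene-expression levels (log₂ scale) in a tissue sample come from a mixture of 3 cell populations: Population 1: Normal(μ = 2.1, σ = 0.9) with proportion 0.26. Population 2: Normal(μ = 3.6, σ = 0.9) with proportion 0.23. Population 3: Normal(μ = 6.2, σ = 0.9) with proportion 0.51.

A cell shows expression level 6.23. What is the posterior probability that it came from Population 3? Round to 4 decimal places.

0.9937

Posterior ∝ prior × likelihood, so P(k | x) ∝ P(Z=k) f_k(x); normalise over all components.
Evaluate each component's likelihood at the observed value:
  p_1 = (1/(0.9·√(2π)))·exp(−(6.23−2.1)²/(2·0.9²)) = 0.443269·exp(-10.52895) = 1.18578e-05
  p_2 = (1/(0.9·√(2π)))·exp(−(6.23−3.6)²/(2·0.9²)) = 0.443269·exp(-4.26969) = 0.00619961
  p_3 = (1/(0.9·√(2π)))·exp(−(6.23−6.2)²/(2·0.9²)) = 0.443269·exp(-0.00056) = 0.443023
Unnormalised posteriors:
  P(Z=1)·p_1 = 0.26 × 1.18578e-05 = 3.08302e-06
  P(Z=2)·p_2 = 0.23 × 0.00619961 = 0.00142591
  P(Z=3)·p_3 = 0.51 × 0.443023 = 0.225942
Marginal: 3.08302e-06 + 0.00142591 + 0.225942 = 0.227371
Responsibility of Population 3: 0.225942 / 0.227371 ≈ 0.9937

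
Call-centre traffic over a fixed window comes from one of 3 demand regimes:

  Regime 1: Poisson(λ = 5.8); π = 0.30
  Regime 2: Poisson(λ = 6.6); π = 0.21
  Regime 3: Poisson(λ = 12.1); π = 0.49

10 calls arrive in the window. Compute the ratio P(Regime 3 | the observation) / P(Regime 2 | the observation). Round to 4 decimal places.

4.0905

Posterior odds = (w_i f_i(x)) / (w_j f_j(x)); the normalising sum cancels.
Component likelihoods at x = 10 calls:
  L_1 = e^(−5.8)·5.8^10/10! = 0.0359426
  L_2 = e^(−6.6)·6.6^10/10! = 0.058794
  L_3 = e^(−12.1)·12.1^10/10! = 0.103069
Odds = (0.49/0.21) × (0.103069/0.058794) = 2.33333 × 1.75305 ≈ 4.0905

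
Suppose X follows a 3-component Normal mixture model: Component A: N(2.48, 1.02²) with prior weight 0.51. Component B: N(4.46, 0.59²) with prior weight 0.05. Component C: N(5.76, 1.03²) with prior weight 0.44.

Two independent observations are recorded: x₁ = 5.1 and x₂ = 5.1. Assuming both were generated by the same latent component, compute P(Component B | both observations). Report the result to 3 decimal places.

Posterior ∝ prior × likelihood, so P(k | x) ∝ P(Z=k) f_k(x); normalise over all components.
Since both observations come from the same component, the likelihood for component k is f_k(x₁)·f_k(x₂).
  L_A = [(1/(1.02·√(2π)))·exp(−(5.1−2.48)²/(2·1.02²)) = 0.391120·exp(-3.29892) = 0.0144413] × [0.0144413] = 0.000208551
  L_B = [(1/(0.59·√(2π)))·exp(−(5.1−4.46)²/(2·0.59²)) = 0.676173·exp(-0.58834) = 0.375445] × [0.375445] = 0.140959
  L_C = [(1/(1.03·√(2π)))·exp(−(5.1−5.76)²/(2·1.03²)) = 0.387323·exp(-0.20530) = 0.315437] × [0.315437] = 0.0995008
Unnormalised posteriors:
  P(Z=A)·L_A = 0.51 × 0.000208551 = 0.000106361
  P(Z=B)·L_B = 0.05 × 0.140959 = 0.00704796
  P(Z=C)·L_C = 0.44 × 0.0995008 = 0.0437804
Marginal: 0.000106361 + 0.00704796 + 0.0437804 = 0.0509347
So the posterior for Component B is 0.00704796 / 0.0509347 ≈ 0.138.

0.138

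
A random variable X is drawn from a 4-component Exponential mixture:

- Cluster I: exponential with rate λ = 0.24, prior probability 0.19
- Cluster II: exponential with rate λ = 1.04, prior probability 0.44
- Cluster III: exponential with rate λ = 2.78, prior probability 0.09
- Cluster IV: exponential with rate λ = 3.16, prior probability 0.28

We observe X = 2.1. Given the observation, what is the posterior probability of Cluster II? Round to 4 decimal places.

0.6364

Posterior ∝ prior × likelihood, so P(k | x) ∝ π_k f_k(x); normalise over all components.
Exponential densities:
  p_I = 0.144986
  p_II = 0.117094
  p_III = 0.00810277
  p_IV = 0.00414676
Weight by the priors:
  π_I·p_I = 0.19 × 0.144986 = 0.0275474
  π_II·p_II = 0.44 × 0.117094 = 0.0515213
  π_III·p_III = 0.09 × 0.00810277 = 0.000729249
  π_IV·p_IV = 0.28 × 0.00414676 = 0.00116109
Denominator: 0.0275474 + 0.0515213 + 0.000729249 + 0.00116109 = 0.080959
P(Cluster II | data) = 0.0515213 / 0.080959 ≈ 0.6364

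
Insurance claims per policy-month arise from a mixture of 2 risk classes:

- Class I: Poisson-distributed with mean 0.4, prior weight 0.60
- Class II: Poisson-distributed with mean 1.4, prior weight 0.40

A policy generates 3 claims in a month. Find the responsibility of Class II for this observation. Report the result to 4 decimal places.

The responsibility of component k is P(Z=k) f_k(x) divided by Σ_j P(Z=j) f_j(x).
Evaluate each component's likelihood at the observed value:
  p_I = e^(−0.4)·0.4^3/3! = 0.00715008
  p_II = e^(−1.4)·1.4^3/3! = 0.112777
Multiply by the mixture weights:
  P(Z=I)·p_I = 0.60 × 0.00715008 = 0.00429005
  P(Z=II)·p_II = 0.40 × 0.112777 = 0.0451108
Normaliser: 0.00429005 + 0.0451108 = 0.0494009
Responsibility of Class II: 0.0451108 / 0.0494009 ≈ 0.9132

0.9132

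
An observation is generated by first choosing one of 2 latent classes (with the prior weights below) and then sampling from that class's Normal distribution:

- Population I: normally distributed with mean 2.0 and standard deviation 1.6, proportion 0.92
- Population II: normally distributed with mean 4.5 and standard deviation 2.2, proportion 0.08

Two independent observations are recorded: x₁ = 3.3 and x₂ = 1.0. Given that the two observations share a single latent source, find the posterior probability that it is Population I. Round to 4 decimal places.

0.9814

Apply Bayes' rule: the posterior for each component is proportional to its prior times its likelihood at x.
Since both observations come from the same component, the likelihood for component k is f_k(x₁)·f_k(x₂).
  p_I = [(1/(1.6·√(2π)))·exp(−(3.3−2.0)²/(2·1.6²)) = 0.249339·exp(-0.33008) = 0.179242] × [0.205101] = 0.0367626
  p_II = [(1/(2.2·√(2π)))·exp(−(3.3−4.5)²/(2·2.2²)) = 0.181337·exp(-0.14876) = 0.156272] × [0.0511552] = 0.00799413
Weight by the priors:
  π_I·p_I = 0.92 × 0.0367626 = 0.0338216
  π_II·p_II = 0.08 × 0.00799413 = 0.00063953
Sum: 0.0338216 + 0.00063953 = 0.0344611
P(Population I | x₁, x₂) = 0.0338216 / 0.0344611 ≈ 0.9814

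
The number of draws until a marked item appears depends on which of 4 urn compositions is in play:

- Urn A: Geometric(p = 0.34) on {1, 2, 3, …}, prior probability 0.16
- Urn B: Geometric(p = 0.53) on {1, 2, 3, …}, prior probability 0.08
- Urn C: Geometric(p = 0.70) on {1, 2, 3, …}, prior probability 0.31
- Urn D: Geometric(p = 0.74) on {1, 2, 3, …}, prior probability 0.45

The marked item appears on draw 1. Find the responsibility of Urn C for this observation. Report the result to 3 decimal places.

Posterior ∝ prior × likelihood, so P(k | x) ∝ π_k f_k(x); normalise over all components.
Component likelihoods at x = 1:
  L_A = 0.34
  L_B = 0.53
  L_C = 0.7
  L_D = 0.74
Weight by the priors:
  π_A·L_A = 0.16 × 0.34 = 0.0544
  π_B·L_B = 0.08 × 0.53 = 0.0424
  π_C·L_C = 0.31 × 0.7 = 0.217
  π_D·L_D = 0.45 × 0.74 = 0.333
Evidence: 0.0544 + 0.0424 + 0.217 + 0.333 = 0.6468
P(Urn C | data) = 0.217 / 0.6468 ≈ 0.335

0.335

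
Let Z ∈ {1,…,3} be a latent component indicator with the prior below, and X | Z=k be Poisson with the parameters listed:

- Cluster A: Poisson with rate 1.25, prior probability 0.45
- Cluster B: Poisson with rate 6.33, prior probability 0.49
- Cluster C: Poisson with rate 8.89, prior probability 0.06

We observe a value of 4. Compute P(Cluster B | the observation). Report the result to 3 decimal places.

0.793

P(component k | x) = w_k·f_k(x) / marginal(x), where marginal(x) = Σ_j w_j·f_j(x).
Evaluate each component's likelihood at the observed value:
  f_A = 0.0291448
  f_B = 0.119212
  f_C = 0.0358524
Multiply by the mixture weights:
  w_A·f_A = 0.45 × 0.0291448 = 0.0131151
  w_B·f_B = 0.49 × 0.119212 = 0.0584138
  w_C·f_C = 0.06 × 0.0358524 = 0.00215114
Denominator: 0.0131151 + 0.0584138 + 0.00215114 = 0.0736801
P(Cluster B | the observation) ≈ 0.793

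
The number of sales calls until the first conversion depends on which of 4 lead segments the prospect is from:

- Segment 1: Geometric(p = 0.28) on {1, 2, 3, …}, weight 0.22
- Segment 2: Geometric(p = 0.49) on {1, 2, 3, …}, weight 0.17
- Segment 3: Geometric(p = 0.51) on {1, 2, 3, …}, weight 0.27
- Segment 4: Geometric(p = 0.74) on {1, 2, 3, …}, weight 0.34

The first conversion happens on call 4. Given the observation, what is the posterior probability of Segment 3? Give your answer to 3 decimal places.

0.296

Posterior ∝ prior × likelihood, so P(k | x) ∝ π_k f_k(x); normalise over all components.
Evaluate each component's likelihood at the observed value:
  p_1 = 0.104509
  p_2 = 0.064999
  p_3 = 0.060001
  p_4 = 0.0130062
Prior × likelihood for each component:
  π_1·p_1 = 0.22 × 0.104509 = 0.0229921
  π_2·p_2 = 0.17 × 0.064999 = 0.0110498
  π_3·p_3 = 0.27 × 0.060001 = 0.0162003
  π_4·p_4 = 0.34 × 0.0130062 = 0.00442212
Evidence: 0.0229921 + 0.0110498 + 0.0162003 + 0.00442212 = 0.0546643
P(Segment 3 | 4) ≈ 0.296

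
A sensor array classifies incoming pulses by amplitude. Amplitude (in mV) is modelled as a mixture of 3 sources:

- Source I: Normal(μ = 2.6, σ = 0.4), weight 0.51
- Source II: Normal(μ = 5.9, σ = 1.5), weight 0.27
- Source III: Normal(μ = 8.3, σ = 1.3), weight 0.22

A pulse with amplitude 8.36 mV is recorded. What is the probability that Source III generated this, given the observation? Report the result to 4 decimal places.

The responsibility of component k is w_k f_k(x) divided by Σ_j w_j f_j(x).
Evaluate each component's likelihood at the observed value:
  L_I = (1/(0.4·√(2π)))·exp(−(8.36−2.6)²/(2·0.4²)) = 0.997356·exp(-103.68000) = 9.35833e-46
  L_II = (1/(1.5·√(2π)))·exp(−(8.36−5.9)²/(2·1.5²)) = 0.265962·exp(-1.34480) = 0.0693074
  L_III = (1/(1.3·√(2π)))·exp(−(8.36−8.3)²/(2·1.3²)) = 0.306879·exp(-0.00107) = 0.306552
Unnormalised posteriors:
  w_I·L_I = 0.51 × 9.35833e-46 = 4.77275e-46
  w_II·L_II = 0.27 × 0.0693074 = 0.018713
  w_III·L_III = 0.22 × 0.306552 = 0.0674414
Sum: 4.77275e-46 + 0.018713 + 0.0674414 = 0.0861544
P(Source III | data) = 0.0674414 / 0.0861544 ≈ 0.7828

0.7828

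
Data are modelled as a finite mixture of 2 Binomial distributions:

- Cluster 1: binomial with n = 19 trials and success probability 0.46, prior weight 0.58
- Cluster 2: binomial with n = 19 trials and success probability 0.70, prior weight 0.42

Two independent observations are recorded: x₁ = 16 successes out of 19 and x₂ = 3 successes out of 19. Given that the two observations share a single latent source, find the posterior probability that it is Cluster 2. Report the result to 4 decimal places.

By Bayes' theorem, P(k | x) = w_k f_k(x) / Σ_j w_j f_j(x).
Since both observations come from the same component, the likelihood for component k is f_k(x₁)·f_k(x₂).
  p_1 = [0.00061324] × [0.00493057] = 3.02362e-06
  p_2 = [0.0869473] × [1.43073e-06] = 1.24398e-07
Weight by the priors:
  w_1·p_1 = 0.58 × 3.02362e-06 = 1.7537e-06
  w_2·p_2 = 0.42 × 1.24398e-07 = 5.22473e-08
Denominator: 1.7537e-06 + 5.22473e-08 = 1.80595e-06
Responsibility of Cluster 2: 5.22473e-08 / 1.80595e-06 ≈ 0.0289

0.0289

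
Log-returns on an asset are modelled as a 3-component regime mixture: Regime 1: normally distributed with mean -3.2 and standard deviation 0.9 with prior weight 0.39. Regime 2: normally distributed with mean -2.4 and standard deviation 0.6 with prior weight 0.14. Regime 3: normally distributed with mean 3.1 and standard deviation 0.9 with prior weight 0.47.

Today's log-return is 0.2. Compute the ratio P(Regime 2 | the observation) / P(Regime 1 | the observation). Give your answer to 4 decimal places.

0.0566

Since P(k|x) ∝ P(Z=k) f_k(x), the posterior odds are P(Z=i) f_i(x) / (P(Z=j) f_j(x)).
Evaluate each component's likelihood at the observed value:
  p_1 = (1/(0.9·√(2π)))·exp(−(0.2−-3.2)²/(2·0.9²)) = 0.443269·exp(-7.13580) = 0.000352881
  p_2 = (1/(0.6·√(2π)))·exp(−(0.2−-2.4)²/(2·0.6²)) = 0.664904·exp(-9.38889) = 5.56181e-05
  p_3 = (1/(0.9·√(2π)))·exp(−(0.2−3.1)²/(2·0.9²)) = 0.443269·exp(-5.19136) = 0.00246655
Posterior odds = (P(Z=2)·p_2) / (P(Z=1)·p_1) = (0.14·5.56181e-05) / (0.39·0.000352881) = 7.78653e-06 / 0.000137623 ≈ 0.0566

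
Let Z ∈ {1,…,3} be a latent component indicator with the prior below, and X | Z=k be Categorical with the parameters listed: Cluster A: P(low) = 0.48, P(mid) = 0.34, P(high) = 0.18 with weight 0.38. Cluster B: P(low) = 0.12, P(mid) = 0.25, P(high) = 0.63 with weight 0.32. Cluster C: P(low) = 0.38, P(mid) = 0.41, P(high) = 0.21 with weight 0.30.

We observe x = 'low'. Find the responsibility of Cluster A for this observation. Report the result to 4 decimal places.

0.5448

Apply Bayes' rule: the posterior for each component is proportional to its prior times its likelihood at x.
Component likelihoods at x = 'low':
  p_A = P(low | comp) = 0.48
  p_B = P(low | comp) = 0.12
  p_C = P(low | comp) = 0.38
Multiply by the mixture weights:
  π_A·p_A = 0.38 × 0.48 = 0.1824
  π_B·p_B = 0.32 × 0.12 = 0.0384
  π_C·p_C = 0.30 × 0.38 = 0.114
Normaliser: 0.1824 + 0.0384 + 0.114 = 0.3348
P(Cluster A | x) ≈ 0.5448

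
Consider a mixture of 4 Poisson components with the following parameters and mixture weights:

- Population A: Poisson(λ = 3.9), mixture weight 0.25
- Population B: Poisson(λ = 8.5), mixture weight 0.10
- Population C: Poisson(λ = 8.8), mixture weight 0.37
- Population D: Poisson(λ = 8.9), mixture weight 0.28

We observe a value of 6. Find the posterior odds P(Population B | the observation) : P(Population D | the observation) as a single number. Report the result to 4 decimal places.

0.4043

Posterior odds = (w_i f_i(x)) / (w_j f_j(x)); the normalising sum cancels.
Component likelihoods at x = 6:
  f_A = 0.0989251
  f_B = 0.106581
  f_C = 0.0972237
  f_D = 0.0941427
0.0106581 / 0.02636 ≈ 0.4043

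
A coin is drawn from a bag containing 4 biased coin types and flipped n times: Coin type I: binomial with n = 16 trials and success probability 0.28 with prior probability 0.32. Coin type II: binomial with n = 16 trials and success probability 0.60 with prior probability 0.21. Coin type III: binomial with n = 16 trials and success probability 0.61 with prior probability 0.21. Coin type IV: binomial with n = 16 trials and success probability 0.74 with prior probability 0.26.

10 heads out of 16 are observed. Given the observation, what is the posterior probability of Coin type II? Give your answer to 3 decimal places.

0.357

P(component k | x) = π_k·f_k(x) / marginal(x), where marginal(x) = Σ_j π_j·f_j(x).
Binomial probabilities:
  f_I = 0.00330445
  f_II = 0.198334
  f_III = 0.201006
  f_IV = 0.12181
Weight by the priors:
  π_I·f_I = 0.32 × 0.00330445 = 0.00105742
  π_II·f_II = 0.21 × 0.198334 = 0.0416501
  π_III·f_III = 0.21 × 0.201006 = 0.0422114
  π_IV·f_IV = 0.26 × 0.12181 = 0.0316705
Sum: 0.00105742 + 0.0416501 + 0.0422114 + 0.0316705 = 0.116589
Responsibility of Coin type II: 0.0416501 / 0.116589 ≈ 0.357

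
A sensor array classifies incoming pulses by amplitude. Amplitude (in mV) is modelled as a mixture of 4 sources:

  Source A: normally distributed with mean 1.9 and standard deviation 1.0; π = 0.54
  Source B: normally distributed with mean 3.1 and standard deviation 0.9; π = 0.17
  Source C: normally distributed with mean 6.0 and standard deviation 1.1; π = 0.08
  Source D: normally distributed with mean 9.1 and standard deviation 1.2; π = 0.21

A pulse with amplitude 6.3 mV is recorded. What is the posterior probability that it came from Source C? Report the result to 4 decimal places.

By Bayes' theorem, P(k | x) = π_k f_k(x) / Σ_j π_j f_j(x).
Component likelihoods at x = 6.3 mV:
  f_A = (1/(1.0·√(2π)))·exp(−(6.3−1.9)²/(2·1.0²)) = 0.398942·exp(-9.68000) = 2.49425e-05
  f_B = (1/(0.9·√(2π)))·exp(−(6.3−3.1)²/(2·0.9²)) = 0.443269·exp(-6.32099) = 0.000797072
  f_C = (1/(1.1·√(2π)))·exp(−(6.3−6.0)²/(2·1.1²)) = 0.362675·exp(-0.03719) = 0.349435
  f_D = (1/(1.2·√(2π)))·exp(−(6.3−9.1)²/(2·1.2²)) = 0.332452·exp(-2.72222) = 0.0218516
Weight by the priors:
  π_A·f_A = 0.54 × 2.49425e-05 = 1.34689e-05
  π_B·f_B = 0.17 × 0.000797072 = 0.000135502
  π_C·f_C = 0.08 × 0.349435 = 0.0279548
  π_D·f_D = 0.21 × 0.0218516 = 0.00458883
Denominator: 1.34689e-05 + 0.000135502 + 0.0279548 + 0.00458883 = 0.0326926
So the posterior for Source C is 0.0279548 / 0.0326926 ≈ 0.8551.

0.8551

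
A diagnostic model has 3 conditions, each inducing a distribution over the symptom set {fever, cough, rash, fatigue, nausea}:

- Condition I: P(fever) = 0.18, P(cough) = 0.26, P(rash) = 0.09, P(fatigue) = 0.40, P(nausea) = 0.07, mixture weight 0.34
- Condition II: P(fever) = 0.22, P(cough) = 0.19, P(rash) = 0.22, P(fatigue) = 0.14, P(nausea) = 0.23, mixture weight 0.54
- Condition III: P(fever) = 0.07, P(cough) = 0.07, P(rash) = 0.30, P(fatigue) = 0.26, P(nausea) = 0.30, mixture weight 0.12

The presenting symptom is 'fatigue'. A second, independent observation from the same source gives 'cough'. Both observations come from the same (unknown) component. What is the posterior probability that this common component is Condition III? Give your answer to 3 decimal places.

0.042

The responsibility of component k is w_k f_k(x) divided by Σ_j w_j f_j(x).
Since both observations come from the same component, the likelihood for component k is f_k(x₁)·f_k(x₂).
  f_I = [0.4] × [0.26] = 0.104
  f_II = [0.14] × [0.19] = 0.0266
  f_III = [0.26] × [0.07] = 0.0182
Unnormalised posteriors:
  w_I·f_I = 0.34 × 0.104 = 0.03536
  w_II·f_II = 0.54 × 0.0266 = 0.014364
  w_III·f_III = 0.12 × 0.0182 = 0.002184
Evidence: 0.03536 + 0.014364 + 0.002184 = 0.051908
P(Condition III | data) ≈ 0.042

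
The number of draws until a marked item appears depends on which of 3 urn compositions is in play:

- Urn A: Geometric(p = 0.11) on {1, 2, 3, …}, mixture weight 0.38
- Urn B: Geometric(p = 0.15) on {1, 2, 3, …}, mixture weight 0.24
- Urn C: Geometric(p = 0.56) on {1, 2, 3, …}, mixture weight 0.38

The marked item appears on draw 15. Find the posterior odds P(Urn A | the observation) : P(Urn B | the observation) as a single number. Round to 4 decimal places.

Posterior odds = (π_i f_i(x)) / (π_j f_j(x)); the normalising sum cancels.
Component likelihoods at x = 15:
  p_A = 0.11·(1−0.11)^14 = 0.11·0.195641 = 0.0215205
  p_B = 0.15·(1−0.15)^14 = 0.15·0.10277 = 0.0154155
  p_C = 0.56·(1−0.56)^14 = 0.56·1.01938e-05 = 5.70855e-06
0.0081778 / 0.00369971 ≈ 2.2104

2.2104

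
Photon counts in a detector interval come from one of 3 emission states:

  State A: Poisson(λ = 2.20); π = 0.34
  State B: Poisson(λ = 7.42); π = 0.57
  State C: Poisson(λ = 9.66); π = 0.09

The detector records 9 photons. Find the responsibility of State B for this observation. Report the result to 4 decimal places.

P(component k | x) = π_k·f_k(x) / marginal(x), where marginal(x) = Σ_j π_j·f_j(x).
Poisson probabilities:
  L_A = e^(−2.20)·2.20^9/9! = 0.000368632
  L_B = e^(−7.42)·7.42^9/9! = 0.112566
  L_C = e^(−9.66)·9.66^9/9! = 0.12875
Prior × likelihood for each component:
  π_A·L_A = 0.34 × 0.000368632 = 0.000125335
  π_B·L_B = 0.57 × 0.112566 = 0.0641626
  π_C·L_C = 0.09 × 0.12875 = 0.0115875
Evidence: 0.000125335 + 0.0641626 + 0.0115875 = 0.0758754
P(State B | 9 photons) = 0.0641626 / 0.0758754 ≈ 0.8456

0.8456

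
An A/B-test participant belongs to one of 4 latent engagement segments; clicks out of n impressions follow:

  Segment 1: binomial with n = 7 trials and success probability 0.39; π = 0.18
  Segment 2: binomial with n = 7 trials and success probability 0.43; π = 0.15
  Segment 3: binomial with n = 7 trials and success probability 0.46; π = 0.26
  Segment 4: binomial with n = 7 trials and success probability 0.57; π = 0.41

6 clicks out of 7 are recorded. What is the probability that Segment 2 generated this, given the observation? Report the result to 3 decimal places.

0.065

By Bayes' theorem, P(k | x) = π_k f_k(x) / Σ_j π_j f_j(x).
Evaluate each component's likelihood at the observed value:
  f_1 = C(7,6)·0.39^6·0.61^1 = 7·0.00351874·0.61 = 0.015025
  f_2 = C(7,6)·0.43^6·0.57^1 = 7·0.00632136·0.57 = 0.0252222
  f_3 = C(7,6)·0.46^6·0.54^1 = 7·0.0094743·0.54 = 0.0358128
  f_4 = C(7,6)·0.57^6·0.43^1 = 7·0.0342964·0.43 = 0.103232
Prior × likelihood for each component:
  π_1·f_1 = 0.18 × 0.015025 = 0.00270451
  π_2·f_2 = 0.15 × 0.0252222 = 0.00378334
  π_3·f_3 = 0.26 × 0.0358128 = 0.00931134
  π_4·f_4 = 0.41 × 0.103232 = 0.0423252
Normaliser: 0.00270451 + 0.00378334 + 0.00931134 + 0.0423252 = 0.0581244
P(Segment 2 | data) ≈ 0.065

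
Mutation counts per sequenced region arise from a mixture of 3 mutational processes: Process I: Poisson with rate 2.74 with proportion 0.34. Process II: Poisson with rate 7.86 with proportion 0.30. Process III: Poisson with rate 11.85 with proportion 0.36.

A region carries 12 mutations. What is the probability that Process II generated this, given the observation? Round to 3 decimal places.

Posterior ∝ prior × likelihood, so P(k | x) ∝ w_k f_k(x); normalise over all components.
Evaluate each component's likelihood at the observed value:
  L_I = e^(−2.74)·2.74^12/12! = 2.41381e-05
  L_II = e^(−7.86)·7.86^12/12! = 0.0447898
  L_III = e^(−11.85)·11.85^12/12! = 0.11426
Prior × likelihood for each component:
  w_I·L_I = 0.34 × 2.41381e-05 = 8.20695e-06
  w_II·L_II = 0.30 × 0.0447898 = 0.0134369
  w_III·L_III = 0.36 × 0.11426 = 0.0411335
Marginal: 8.20695e-06 + 0.0134369 + 0.0411335 = 0.0545787
Responsibility of Process II: 0.0134369 / 0.0545787 ≈ 0.246

0.246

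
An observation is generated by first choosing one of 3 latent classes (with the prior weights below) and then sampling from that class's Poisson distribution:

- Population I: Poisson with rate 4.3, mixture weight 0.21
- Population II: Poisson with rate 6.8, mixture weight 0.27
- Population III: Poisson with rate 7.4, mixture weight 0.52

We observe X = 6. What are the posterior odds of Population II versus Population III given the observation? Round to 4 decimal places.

0.5696

The posterior odds equal the prior odds times the likelihood ratio: (π_i/π_j)·(f_i(x)/f_j(x)).
Evaluate each component's likelihood at the observed value:
  L_I = e^(−4.3)·4.3^6/6! = 0.119127
  L_II = e^(−6.8)·6.8^6/6! = 0.152939
  L_III = e^(−7.4)·7.4^6/6! = 0.139405
0.0412936 / 0.0724907 ≈ 0.5696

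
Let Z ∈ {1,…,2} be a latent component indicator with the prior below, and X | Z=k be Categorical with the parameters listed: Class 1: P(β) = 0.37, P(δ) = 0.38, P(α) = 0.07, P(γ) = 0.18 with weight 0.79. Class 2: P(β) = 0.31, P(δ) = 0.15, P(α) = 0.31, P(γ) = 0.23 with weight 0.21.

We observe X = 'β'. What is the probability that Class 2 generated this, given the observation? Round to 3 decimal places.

Apply Bayes' rule: the posterior for each component is proportional to its prior times its likelihood at x.
Evaluate each component's likelihood at the observed value:
  p_1 = 0.37
  p_2 = 0.31
Prior × likelihood for each component:
  w_1·p_1 = 0.79 × 0.37 = 0.2923
  w_2·p_2 = 0.21 × 0.31 = 0.0651
Evidence: 0.2923 + 0.0651 = 0.3574
So the posterior for Class 2 is 0.0651 / 0.3574 ≈ 0.182.

0.182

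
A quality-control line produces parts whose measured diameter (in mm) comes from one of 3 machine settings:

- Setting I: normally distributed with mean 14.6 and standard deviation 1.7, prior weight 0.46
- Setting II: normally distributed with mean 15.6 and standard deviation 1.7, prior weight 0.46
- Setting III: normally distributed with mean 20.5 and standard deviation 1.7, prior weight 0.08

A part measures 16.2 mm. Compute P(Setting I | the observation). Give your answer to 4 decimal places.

By Bayes' theorem, P(k | x) = π_k f_k(x) / Σ_j π_j f_j(x).
Normal densities:
  L_I = 0.150699
  L_II = 0.220502
  L_III = 0.00957568
Prior × likelihood for each component:
  π_I·L_I = 0.46 × 0.150699 = 0.0693214
  π_II·L_II = 0.46 × 0.220502 = 0.101431
  π_III·L_III = 0.08 × 0.00957568 = 0.000766054
Normaliser: 0.0693214 + 0.101431 + 0.000766054 = 0.171518
Responsibility of Setting I: 0.0693214 / 0.171518 ≈ 0.4042

0.4042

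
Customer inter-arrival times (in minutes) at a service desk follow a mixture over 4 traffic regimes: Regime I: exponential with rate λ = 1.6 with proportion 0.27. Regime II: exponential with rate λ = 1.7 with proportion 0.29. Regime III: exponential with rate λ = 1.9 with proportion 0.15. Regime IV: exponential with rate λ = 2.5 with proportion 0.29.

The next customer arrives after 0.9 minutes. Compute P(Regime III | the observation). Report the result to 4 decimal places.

Apply Bayes' rule: the posterior for each component is proportional to its prior times its likelihood at x.
Component likelihoods at x = 0.9 minutes:
  L_I = 0.379084
  L_II = 0.368111
  L_III = 0.343645
  L_IV = 0.263498
Unnormalised posteriors:
  P(Z=I)·L_I = 0.27 × 0.379084 = 0.102353
  P(Z=II)·L_II = 0.29 × 0.368111 = 0.106752
  P(Z=III)·L_III = 0.15 × 0.343645 = 0.0515468
  P(Z=IV)·L_IV = 0.29 × 0.263498 = 0.0764144
Sum: 0.102353 + 0.106752 + 0.0515468 + 0.0764144 = 0.337066
P(Regime III | the observation) ≈ 0.1529

0.1529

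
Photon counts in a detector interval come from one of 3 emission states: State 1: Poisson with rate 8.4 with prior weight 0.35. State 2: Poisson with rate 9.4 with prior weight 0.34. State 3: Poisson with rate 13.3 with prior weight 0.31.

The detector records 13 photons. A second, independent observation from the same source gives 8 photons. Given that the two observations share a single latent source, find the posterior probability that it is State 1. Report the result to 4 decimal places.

Posterior ∝ prior × likelihood, so P(k | x) ∝ π_k f_k(x); normalise over all components.
Since both observations come from the same component, the likelihood for component k is f_k(x₁)·f_k(x₂).
  p_1 = [e^(−8.4)·8.4^13/13! = 0.0374349] × [0.138242] = 0.00517508
  p_2 = [e^(−9.4)·9.4^13/13! = 0.0594311] × [0.125065] = 0.00743272
  p_3 = [e^(−13.3)·13.3^13/13! = 0.109566] × [0.0406608] = 0.00445503
Multiply by the mixture weights:
  π_1·p_1 = 0.35 × 0.00517508 = 0.00181128
  π_2·p_2 = 0.34 × 0.00743272 = 0.00252713
  π_3·p_3 = 0.31 × 0.00445503 = 0.00138106
Marginal: 0.00181128 + 0.00252713 + 0.00138106 = 0.00571946
Responsibility of State 1: 0.00181128 / 0.00571946 ≈ 0.3167

0.3167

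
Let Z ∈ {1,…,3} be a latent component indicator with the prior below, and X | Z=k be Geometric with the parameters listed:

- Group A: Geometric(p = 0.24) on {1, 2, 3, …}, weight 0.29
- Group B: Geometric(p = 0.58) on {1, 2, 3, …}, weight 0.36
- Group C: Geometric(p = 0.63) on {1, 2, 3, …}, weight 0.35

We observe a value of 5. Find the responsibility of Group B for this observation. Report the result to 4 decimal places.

0.1919

Posterior ∝ prior × likelihood, so P(k | x) ∝ w_k f_k(x); normalise over all components.
Evaluate each component's likelihood at the observed value:
  p_A = 0.0800692
  p_B = 0.0180478
  p_C = 0.0118072
Unnormalised posteriors:
  w_A·p_A = 0.29 × 0.0800692 = 0.0232201
  w_B·p_B = 0.36 × 0.0180478 = 0.00649722
  w_C·p_C = 0.35 × 0.0118072 = 0.00413253
Evidence: 0.0232201 + 0.00649722 + 0.00413253 = 0.0338498
So the posterior for Group B is 0.00649722 / 0.0338498 ≈ 0.1919.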